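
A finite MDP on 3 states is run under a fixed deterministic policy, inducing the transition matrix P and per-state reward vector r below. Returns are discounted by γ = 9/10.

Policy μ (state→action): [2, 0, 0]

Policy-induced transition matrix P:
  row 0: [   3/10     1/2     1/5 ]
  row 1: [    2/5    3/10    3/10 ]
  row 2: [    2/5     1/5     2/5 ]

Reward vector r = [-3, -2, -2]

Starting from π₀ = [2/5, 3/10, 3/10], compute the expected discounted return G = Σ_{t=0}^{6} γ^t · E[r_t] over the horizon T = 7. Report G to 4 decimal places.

G = -12.3645

t=0: π = [0.4000, 0.3000, 0.3000], E[r] = -2.4000, γ^t·E[r] = -2.400000, running G = -2.400000
t=1: π = [0.3600, 0.3500, 0.2900], E[r] = -2.3600, γ^t·E[r] = -2.124000, running G = -4.524000
t=2: π = [0.3640, 0.3430, 0.2930], E[r] = -2.3640, γ^t·E[r] = -1.914840, running G = -6.438840
t=3: π = [0.3636, 0.3435, 0.2929], E[r] = -2.3636, γ^t·E[r] = -1.723064, running G = -8.161904
t=4: π = [0.3636, 0.3434, 0.2929], E[r] = -2.3636, γ^t·E[r] = -1.550784, running G = -9.712689
t=5: π = [0.3636, 0.3434, 0.2929], E[r] = -2.3636, γ^t·E[r] = -1.395703, running G = -11.108392
t=6: π = [0.3636, 0.3434, 0.2929], E[r] = -2.3636, γ^t·E[r] = -1.256133, running G = -12.364525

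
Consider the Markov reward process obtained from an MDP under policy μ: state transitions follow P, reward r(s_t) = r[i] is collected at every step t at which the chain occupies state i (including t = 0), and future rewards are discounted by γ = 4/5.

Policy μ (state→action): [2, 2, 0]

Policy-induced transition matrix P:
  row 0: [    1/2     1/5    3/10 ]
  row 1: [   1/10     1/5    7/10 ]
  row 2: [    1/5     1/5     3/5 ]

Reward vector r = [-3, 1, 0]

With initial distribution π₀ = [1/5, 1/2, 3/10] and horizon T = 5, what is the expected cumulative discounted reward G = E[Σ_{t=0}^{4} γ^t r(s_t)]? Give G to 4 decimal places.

G = -1.3011

t=0: π = [0.2000, 0.5000, 0.3000], E[r] = -0.1000, γ^t·E[r] = -0.100000, running G = -0.100000
t=1: π = [0.2100, 0.2000, 0.5900], E[r] = -0.4300, γ^t·E[r] = -0.344000, running G = -0.444000
t=2: π = [0.2430, 0.2000, 0.5570], E[r] = -0.5290, γ^t·E[r] = -0.338560, running G = -0.782560
t=3: π = [0.2529, 0.2000, 0.5471], E[r] = -0.5587, γ^t·E[r] = -0.286054, running G = -1.068614
t=4: π = [0.2559, 0.2000, 0.5441], E[r] = -0.5676, γ^t·E[r] = -0.232493, running G = -1.301107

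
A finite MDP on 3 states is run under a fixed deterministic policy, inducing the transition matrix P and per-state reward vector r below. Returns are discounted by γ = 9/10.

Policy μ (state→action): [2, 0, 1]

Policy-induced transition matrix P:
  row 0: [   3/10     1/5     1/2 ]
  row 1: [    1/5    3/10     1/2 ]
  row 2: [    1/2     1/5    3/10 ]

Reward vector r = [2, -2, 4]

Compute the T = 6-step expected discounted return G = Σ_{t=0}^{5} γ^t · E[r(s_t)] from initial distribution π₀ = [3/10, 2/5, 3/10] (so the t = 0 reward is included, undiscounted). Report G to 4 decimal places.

G = 8.1317

t=0: π = [0.3000, 0.4000, 0.3000], E[r] = 1.0000, γ^t·E[r] = 1.000000, running G = 1.000000
t=1: π = [0.3200, 0.2400, 0.4400], E[r] = 1.9200, γ^t·E[r] = 1.728000, running G = 2.728000
t=2: π = [0.3640, 0.2240, 0.4120], E[r] = 1.9280, γ^t·E[r] = 1.561680, running G = 4.289680
t=3: π = [0.3600, 0.2224, 0.4176], E[r] = 1.9456, γ^t·E[r] = 1.418342, running G = 5.708022
t=4: π = [0.3613, 0.2222, 0.4165], E[r] = 1.9440, γ^t·E[r] = 1.275458, running G = 6.983481
t=5: π = [0.3611, 0.2222, 0.4167], E[r] = 1.9445, γ^t·E[r] = 1.148215, running G = 8.131696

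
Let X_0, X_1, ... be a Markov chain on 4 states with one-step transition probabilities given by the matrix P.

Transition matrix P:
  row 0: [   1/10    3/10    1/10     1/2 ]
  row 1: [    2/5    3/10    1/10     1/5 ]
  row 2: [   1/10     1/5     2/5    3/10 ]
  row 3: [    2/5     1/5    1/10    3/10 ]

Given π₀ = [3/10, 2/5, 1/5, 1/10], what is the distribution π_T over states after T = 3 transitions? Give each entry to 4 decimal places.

π = [0.2725, 0.2529, 0.1444, 0.3302]

t=0: π = [0.3000, 0.4000, 0.2000, 0.1000]
t=1: π = [0.2500, 0.2700, 0.1600, 0.3200]
t=2: π = [0.2770, 0.2520, 0.1480, 0.3230]
t=3: π = [0.2725, 0.2529, 0.1444, 0.3302]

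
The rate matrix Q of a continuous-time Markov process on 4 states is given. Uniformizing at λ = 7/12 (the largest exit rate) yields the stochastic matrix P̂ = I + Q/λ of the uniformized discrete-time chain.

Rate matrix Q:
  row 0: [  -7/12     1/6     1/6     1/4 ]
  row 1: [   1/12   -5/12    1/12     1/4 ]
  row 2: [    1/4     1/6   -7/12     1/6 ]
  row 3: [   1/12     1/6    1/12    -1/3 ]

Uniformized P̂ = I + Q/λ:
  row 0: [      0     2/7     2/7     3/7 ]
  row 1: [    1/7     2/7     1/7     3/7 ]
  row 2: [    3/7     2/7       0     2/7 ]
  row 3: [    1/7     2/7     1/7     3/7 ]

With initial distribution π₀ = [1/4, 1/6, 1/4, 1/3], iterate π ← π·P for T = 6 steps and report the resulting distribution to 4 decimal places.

t=0: π = [0.2500, 0.1667, 0.2500, 0.3333]
t=1: π = [0.1786, 0.2857, 0.1429, 0.3929]
t=2: π = [0.1582, 0.2857, 0.1480, 0.4082]
t=3: π = [0.1625, 0.2857, 0.1443, 0.4074]
t=4: π = [0.1609, 0.2857, 0.1455, 0.4080]
t=5: π = [0.1614, 0.2857, 0.1451, 0.4078]
t=6: π = [0.1612, 0.2857, 0.1452, 0.4078]

π = [0.1612, 0.2857, 0.1452, 0.4078]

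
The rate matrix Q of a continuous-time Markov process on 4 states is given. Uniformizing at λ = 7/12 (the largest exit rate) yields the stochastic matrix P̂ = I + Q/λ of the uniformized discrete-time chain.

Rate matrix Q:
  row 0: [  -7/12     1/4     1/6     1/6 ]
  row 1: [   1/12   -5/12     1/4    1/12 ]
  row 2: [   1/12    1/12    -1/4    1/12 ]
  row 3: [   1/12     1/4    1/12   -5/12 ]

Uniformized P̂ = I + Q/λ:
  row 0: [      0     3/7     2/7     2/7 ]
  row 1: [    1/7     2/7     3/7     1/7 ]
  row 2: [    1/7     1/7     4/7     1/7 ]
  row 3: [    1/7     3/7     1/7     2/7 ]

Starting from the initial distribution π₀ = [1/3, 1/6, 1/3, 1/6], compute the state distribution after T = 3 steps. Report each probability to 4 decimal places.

t=0: π = [0.3333, 0.1667, 0.3333, 0.1667]
t=1: π = [0.0952, 0.3095, 0.3810, 0.2143]
t=2: π = [0.1293, 0.2755, 0.4082, 0.1871]
t=3: π = [0.1244, 0.2726, 0.4150, 0.1880]

π = [0.1244, 0.2726, 0.4150, 0.1880]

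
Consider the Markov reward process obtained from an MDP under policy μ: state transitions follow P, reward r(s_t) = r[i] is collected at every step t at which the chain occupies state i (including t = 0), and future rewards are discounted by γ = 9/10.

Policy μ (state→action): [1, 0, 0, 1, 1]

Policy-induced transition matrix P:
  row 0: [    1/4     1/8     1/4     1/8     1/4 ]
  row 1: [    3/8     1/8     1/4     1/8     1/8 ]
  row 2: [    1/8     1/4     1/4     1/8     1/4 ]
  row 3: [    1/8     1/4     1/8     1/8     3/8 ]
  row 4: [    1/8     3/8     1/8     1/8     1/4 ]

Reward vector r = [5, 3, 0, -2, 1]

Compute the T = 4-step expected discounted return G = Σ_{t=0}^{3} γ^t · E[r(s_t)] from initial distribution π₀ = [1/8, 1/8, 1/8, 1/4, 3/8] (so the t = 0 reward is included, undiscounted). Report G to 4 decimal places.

G = 5.0240

t=0: π = [0.1250, 0.1250, 0.1250, 0.2500, 0.3750], E[r] = 0.8750, γ^t·E[r] = 0.875000, running G = 0.875000
t=1: π = [0.1719, 0.2656, 0.1719, 0.1250, 0.2656], E[r] = 1.6719, γ^t·E[r] = 1.504688, running G = 2.379688
t=2: π = [0.2129, 0.2285, 0.2012, 0.1250, 0.2324], E[r] = 1.7324, γ^t·E[r] = 1.403262, running G = 3.782949
t=3: π = [0.2087, 0.2239, 0.2053, 0.1250, 0.2371], E[r] = 1.7024, γ^t·E[r] = 1.241044, running G = 5.023993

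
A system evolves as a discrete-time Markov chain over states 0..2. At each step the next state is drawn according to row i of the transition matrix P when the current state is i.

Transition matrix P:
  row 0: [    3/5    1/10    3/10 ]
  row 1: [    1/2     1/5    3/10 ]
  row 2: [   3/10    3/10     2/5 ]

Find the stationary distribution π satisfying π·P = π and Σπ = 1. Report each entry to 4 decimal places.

π = [0.4815, 0.1852, 0.3333]

Balance equations π_j = Σ_i π_i·P[i][j]:
  π_0 = 3/5·π_0 + 1/2·π_1 + 3/10·π_2
  π_1 = 1/10·π_0 + 1/5·π_1 + 3/10·π_2
  normalize: π_0 + π_1 + π_2 = 1
Solving the linear system gives exactly π = [13/27, 5/27, 1/3].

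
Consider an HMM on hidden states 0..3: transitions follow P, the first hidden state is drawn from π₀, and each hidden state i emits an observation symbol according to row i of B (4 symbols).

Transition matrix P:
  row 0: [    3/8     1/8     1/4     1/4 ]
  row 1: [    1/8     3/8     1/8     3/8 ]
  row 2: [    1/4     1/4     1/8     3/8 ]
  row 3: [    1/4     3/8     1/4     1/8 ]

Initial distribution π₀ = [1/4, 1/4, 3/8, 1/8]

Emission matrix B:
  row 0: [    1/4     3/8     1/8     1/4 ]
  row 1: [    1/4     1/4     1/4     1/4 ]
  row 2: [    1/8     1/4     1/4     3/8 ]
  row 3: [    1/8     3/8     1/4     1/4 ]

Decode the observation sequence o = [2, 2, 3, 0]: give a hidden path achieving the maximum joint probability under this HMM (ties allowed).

t=0: δ = [3.125e-02, 6.250e-02, 9.375e-02, 3.125e-02]  (obs o_0=2)
t=1: δ = [2.930e-03, 5.859e-03, 2.930e-03, 8.789e-03]  ψ = [2, 1, 2, 2]  (obs o_1=2)
t=2: δ = [5.493e-04, 8.240e-04, 8.240e-04, 5.493e-04]  ψ = [3, 3, 3, 1]  (obs o_2=3)
t=3: δ = [5.150e-05, 7.725e-05, 1.717e-05, 3.862e-05]  ψ = [0, 1, 0, 1]  (obs o_3=0)
backtrack: best end state = 1; path = [2, 3, 1, 1]

path = [2, 3, 1, 1]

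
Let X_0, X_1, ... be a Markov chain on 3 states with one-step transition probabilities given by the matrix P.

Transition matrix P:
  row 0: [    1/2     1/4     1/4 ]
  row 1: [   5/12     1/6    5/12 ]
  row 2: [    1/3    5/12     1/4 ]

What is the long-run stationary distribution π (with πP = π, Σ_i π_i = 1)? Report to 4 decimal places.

Balance equations π_j = Σ_i π_i·P[i][j]:
  π_0 = 1/2·π_0 + 5/12·π_1 + 1/3·π_2
  π_1 = 1/4·π_0 + 1/6·π_1 + 5/12·π_2
  normalize: π_0 + π_1 + π_2 = 1
Solving the linear system gives exactly π = [65/152, 21/76, 45/152].

π = [0.4276, 0.2763, 0.2961]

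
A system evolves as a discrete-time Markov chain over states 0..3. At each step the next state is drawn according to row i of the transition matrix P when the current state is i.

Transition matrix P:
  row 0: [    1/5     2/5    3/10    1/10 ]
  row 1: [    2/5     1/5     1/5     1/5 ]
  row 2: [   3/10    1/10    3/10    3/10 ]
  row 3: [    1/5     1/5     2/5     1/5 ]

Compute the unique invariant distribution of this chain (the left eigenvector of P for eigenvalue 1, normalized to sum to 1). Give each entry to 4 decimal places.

Balance equations π_j = Σ_i π_i·P[i][j]:
  π_0 = 1/5·π_0 + 2/5·π_1 + 3/10·π_2 + 1/5·π_3
  π_1 = 2/5·π_0 + 1/5·π_1 + 1/10·π_2 + 1/5·π_3
  π_2 = 3/10·π_0 + 1/5·π_1 + 3/10·π_2 + 2/5·π_3
  normalize: π_0 + π_1 + π_2 + π_3 = 1
Solving the linear system gives exactly π = [36/131, 59/262, 39/131, 53/262].

π = [0.2748, 0.2252, 0.2977, 0.2023]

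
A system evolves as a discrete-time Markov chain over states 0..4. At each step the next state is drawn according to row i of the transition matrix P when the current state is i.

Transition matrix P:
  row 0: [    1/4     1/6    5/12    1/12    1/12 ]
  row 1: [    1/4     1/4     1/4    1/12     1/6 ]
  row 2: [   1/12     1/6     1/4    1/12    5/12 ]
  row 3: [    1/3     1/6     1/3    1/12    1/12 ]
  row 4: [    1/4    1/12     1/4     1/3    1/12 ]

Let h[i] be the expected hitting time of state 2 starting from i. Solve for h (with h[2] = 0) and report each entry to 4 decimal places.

h = [2.7581, 3.3024, 0.0000, 2.9879, 3.2298]

First-step conditioning: h[2] = 0; for i ≠ 2, h[i] = 1 + Σ_k P[i][k]·h[k].
  h[0] = 1 + 1/4·h[0] + 1/6·h[1] + 1/12·h[3] + 1/12·h[4]
  h[1] = 1 + 1/4·h[0] + 1/4·h[1] + 1/12·h[3] + 1/6·h[4]
  h[3] = 1 + 1/3·h[0] + 1/6·h[1] + 1/12·h[3] + 1/12·h[4]
  h[4] = 1 + 1/4·h[0] + 1/12·h[1] + 1/3·h[3] + 1/12·h[4]
Solving the 4×4 linear system over states ≠ 2 gives exactly h = [171/62, 819/248, 0, 741/248, 801/248] (h[2] = 0 is the target).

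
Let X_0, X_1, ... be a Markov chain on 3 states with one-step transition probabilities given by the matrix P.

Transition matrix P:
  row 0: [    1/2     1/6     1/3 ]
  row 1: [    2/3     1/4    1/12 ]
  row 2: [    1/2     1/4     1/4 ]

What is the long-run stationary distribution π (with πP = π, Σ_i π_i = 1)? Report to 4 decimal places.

Balance equations π_j = Σ_i π_i·P[i][j]:
  π_0 = 1/2·π_0 + 2/3·π_1 + 1/2·π_2
  π_1 = 1/6·π_0 + 1/4·π_1 + 1/4·π_2
  normalize: π_0 + π_1 + π_2 = 1
Solving the linear system gives exactly π = [39/73, 15/73, 19/73].

π = [0.5342, 0.2055, 0.2603]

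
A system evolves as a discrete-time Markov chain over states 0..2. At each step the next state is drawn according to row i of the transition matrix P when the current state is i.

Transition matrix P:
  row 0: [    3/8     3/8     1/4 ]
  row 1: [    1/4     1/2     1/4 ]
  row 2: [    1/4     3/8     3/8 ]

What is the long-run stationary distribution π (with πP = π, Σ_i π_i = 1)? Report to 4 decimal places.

π = [0.2857, 0.4286, 0.2857]

Balance equations π_j = Σ_i π_i·P[i][j]:
  π_0 = 3/8·π_0 + 1/4·π_1 + 1/4·π_2
  π_1 = 3/8·π_0 + 1/2·π_1 + 3/8·π_2
  normalize: π_0 + π_1 + π_2 = 1
Solving the linear system gives exactly π = [2/7, 3/7, 2/7].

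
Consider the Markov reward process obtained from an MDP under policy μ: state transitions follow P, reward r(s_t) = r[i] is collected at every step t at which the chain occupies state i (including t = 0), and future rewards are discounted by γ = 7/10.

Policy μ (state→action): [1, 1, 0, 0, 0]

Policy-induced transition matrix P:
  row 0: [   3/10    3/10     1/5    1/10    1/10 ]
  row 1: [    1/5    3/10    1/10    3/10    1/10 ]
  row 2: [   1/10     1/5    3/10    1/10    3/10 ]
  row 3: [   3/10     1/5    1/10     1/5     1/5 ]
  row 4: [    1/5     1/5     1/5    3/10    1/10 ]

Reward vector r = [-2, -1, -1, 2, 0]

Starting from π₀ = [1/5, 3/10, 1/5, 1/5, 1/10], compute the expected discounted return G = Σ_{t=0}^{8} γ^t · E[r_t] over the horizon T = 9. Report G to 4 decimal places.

G = -1.5236

t=0: π = [0.2000, 0.3000, 0.2000, 0.2000, 0.1000], E[r] = -0.5000, γ^t·E[r] = -0.500000, running G = -0.500000
t=1: π = [0.2200, 0.2500, 0.1700, 0.2000, 0.1600], E[r] = -0.4600, γ^t·E[r] = -0.322000, running G = -0.822000
t=2: π = [0.2250, 0.2470, 0.1720, 0.2020, 0.1540], E[r] = -0.4650, γ^t·E[r] = -0.227850, running G = -1.049850
t=3: π = [0.2255, 0.2472, 0.1723, 0.2004, 0.1546], E[r] = -0.4697, γ^t·E[r] = -0.161107, running G = -1.210957
t=4: π = [0.2254, 0.2473, 0.1725, 0.2004, 0.1545], E[r] = -0.4697, γ^t·E[r] = -0.112765, running G = -1.323722
t=5: π = [0.2253, 0.2473, 0.1725, 0.2004, 0.1545], E[r] = -0.4696, γ^t·E[r] = -0.078928, running G = -1.402650
t=6: π = [0.2253, 0.2473, 0.1725, 0.2004, 0.1545], E[r] = -0.4696, γ^t·E[r] = -0.055247, running G = -1.457897
t=7: π = [0.2253, 0.2473, 0.1725, 0.2004, 0.1545], E[r] = -0.4696, γ^t·E[r] = -0.038673, running G = -1.496570
t=8: π = [0.2253, 0.2473, 0.1725, 0.2004, 0.1545], E[r] = -0.4696, γ^t·E[r] = -0.027071, running G = -1.523641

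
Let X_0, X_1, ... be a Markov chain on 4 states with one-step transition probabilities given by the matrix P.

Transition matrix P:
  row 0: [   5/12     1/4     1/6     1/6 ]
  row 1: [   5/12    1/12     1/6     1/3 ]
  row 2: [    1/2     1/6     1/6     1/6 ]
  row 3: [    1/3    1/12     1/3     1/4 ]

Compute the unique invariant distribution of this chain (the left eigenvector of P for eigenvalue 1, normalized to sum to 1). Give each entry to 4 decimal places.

Balance equations π_j = Σ_i π_i·P[i][j]:
  π_0 = 5/12·π_0 + 5/12·π_1 + 1/2·π_2 + 1/3·π_3
  π_1 = 1/4·π_0 + 1/12·π_1 + 1/6·π_2 + 1/12·π_3
  π_2 = 1/6·π_0 + 1/6·π_1 + 1/6·π_2 + 1/3·π_3
  normalize: π_0 + π_1 + π_2 + π_3 = 1
Solving the linear system gives exactly π = [79/190, 161/950, 96/475, 101/475].

π = [0.4158, 0.1695, 0.2021, 0.2126]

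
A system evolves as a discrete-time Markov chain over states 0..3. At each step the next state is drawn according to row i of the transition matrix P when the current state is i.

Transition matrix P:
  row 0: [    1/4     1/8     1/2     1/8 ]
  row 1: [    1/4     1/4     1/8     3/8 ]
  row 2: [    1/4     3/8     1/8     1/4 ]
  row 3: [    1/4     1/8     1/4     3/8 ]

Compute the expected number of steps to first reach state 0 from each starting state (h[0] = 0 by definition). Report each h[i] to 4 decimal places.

h = [0.0000, 4.0000, 4.0000, 4.0000]

First-step conditioning: h[0] = 0; for i ≠ 0, h[i] = 1 + Σ_k P[i][k]·h[k].
  h[1] = 1 + 1/4·h[1] + 1/8·h[2] + 3/8·h[3]
  h[2] = 1 + 3/8·h[1] + 1/8·h[2] + 1/4·h[3]
  h[3] = 1 + 1/8·h[1] + 1/4·h[2] + 3/8·h[3]
Solving the 3×3 linear system over states ≠ 0 gives exactly h = [0, 4, 4, 4] (h[0] = 0 is the target).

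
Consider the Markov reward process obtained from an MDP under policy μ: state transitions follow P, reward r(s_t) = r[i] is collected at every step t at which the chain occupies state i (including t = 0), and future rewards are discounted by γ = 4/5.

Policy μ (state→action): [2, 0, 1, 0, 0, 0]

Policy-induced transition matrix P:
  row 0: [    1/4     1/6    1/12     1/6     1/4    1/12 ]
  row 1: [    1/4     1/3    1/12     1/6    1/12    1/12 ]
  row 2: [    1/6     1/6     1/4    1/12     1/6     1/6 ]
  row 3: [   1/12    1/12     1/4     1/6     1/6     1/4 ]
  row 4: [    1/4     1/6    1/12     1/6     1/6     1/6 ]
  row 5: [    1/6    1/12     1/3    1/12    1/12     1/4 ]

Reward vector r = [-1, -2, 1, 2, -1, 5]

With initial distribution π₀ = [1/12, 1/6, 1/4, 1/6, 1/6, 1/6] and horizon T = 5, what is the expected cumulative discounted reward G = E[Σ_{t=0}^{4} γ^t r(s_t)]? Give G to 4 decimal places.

G = 2.2496

t=0: π = [0.0833, 0.1667, 0.2500, 0.1667, 0.1667, 0.1667], E[r] = 0.8333, γ^t·E[r] = 0.833333, running G = 0.833333
t=1: π = [0.1875, 0.1667, 0.1944, 0.1319, 0.1458, 0.1736], E[r] = 0.6597, γ^t·E[r] = 0.527778, running G = 1.361111
t=2: π = [0.1973, 0.1690, 0.1811, 0.1360, 0.1539, 0.1626], E[r] = 0.5770, γ^t·E[r] = 0.369259, running G = 1.730370
t=3: π = [0.1987, 0.1699, 0.1768, 0.1380, 0.1555, 0.1610], E[r] = 0.5639, γ^t·E[r] = 0.288741, running G = 2.019111
t=4: π = [0.1988, 0.1701, 0.1761, 0.1385, 0.1556, 0.1609], E[r] = 0.5628, γ^t·E[r] = 0.230523, running G = 2.249635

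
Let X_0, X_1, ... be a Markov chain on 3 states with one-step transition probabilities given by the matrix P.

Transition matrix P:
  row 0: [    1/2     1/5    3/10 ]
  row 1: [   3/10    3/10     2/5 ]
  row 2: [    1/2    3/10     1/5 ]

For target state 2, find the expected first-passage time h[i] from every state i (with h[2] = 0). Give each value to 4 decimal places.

h = [3.1034, 2.7586, 0.0000]

First-step conditioning: h[2] = 0; for i ≠ 2, h[i] = 1 + Σ_k P[i][k]·h[k].
  h[0] = 1 + 1/2·h[0] + 1/5·h[1]
  h[1] = 1 + 3/10·h[0] + 3/10·h[1]
Solving the 2×2 linear system over states ≠ 2 gives exactly h = [90/29, 80/29, 0] (h[2] = 0 is the target).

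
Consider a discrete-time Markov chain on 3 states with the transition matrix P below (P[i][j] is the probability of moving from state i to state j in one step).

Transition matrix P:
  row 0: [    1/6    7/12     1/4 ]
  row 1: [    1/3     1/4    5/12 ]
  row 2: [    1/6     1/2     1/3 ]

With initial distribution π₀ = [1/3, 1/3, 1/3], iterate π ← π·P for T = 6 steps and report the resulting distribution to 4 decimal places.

t=0: π = [0.3333, 0.3333, 0.3333]
t=1: π = [0.2222, 0.4444, 0.3333]
t=2: π = [0.2407, 0.4074, 0.3519]
t=3: π = [0.2346, 0.4182, 0.3472]
t=4: π = [0.2364, 0.4150, 0.3486]
t=5: π = [0.2358, 0.4159, 0.3482]
t=6: π = [0.2360, 0.4157, 0.3483]

π = [0.2360, 0.4157, 0.3483]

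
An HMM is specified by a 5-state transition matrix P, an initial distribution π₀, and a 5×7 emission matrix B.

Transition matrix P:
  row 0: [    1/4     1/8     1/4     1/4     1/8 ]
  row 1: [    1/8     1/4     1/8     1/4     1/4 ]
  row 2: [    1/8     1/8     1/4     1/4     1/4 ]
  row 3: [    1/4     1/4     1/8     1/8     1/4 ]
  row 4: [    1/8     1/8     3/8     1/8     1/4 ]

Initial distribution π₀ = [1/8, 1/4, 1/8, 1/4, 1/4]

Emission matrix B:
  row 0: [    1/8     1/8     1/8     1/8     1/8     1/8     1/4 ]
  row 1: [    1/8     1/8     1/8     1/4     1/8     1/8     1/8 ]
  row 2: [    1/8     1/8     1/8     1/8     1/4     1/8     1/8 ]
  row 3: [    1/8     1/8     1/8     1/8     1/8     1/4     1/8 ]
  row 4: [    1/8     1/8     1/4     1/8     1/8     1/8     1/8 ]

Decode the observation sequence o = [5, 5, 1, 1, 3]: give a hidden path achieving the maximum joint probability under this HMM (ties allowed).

t=0: δ = [1.562e-02, 3.125e-02, 1.562e-02, 6.250e-02, 3.125e-02]  (obs o_0=5)
t=1: δ = [1.953e-03, 1.953e-03, 1.465e-03, 1.953e-03, 1.953e-03]  ψ = [3, 3, 4, 1, 3]  (obs o_1=5)
t=2: δ = [6.104e-05, 6.104e-05, 9.155e-05, 6.104e-05, 6.104e-05]  ψ = [0, 1, 4, 0, 1]  (obs o_2=1)
t=3: δ = [1.907e-06, 1.907e-06, 2.861e-06, 2.861e-06, 2.861e-06]  ψ = [0, 1, 2, 2, 2]  (obs o_3=1)
t=4: δ = [8.941e-08, 1.788e-07, 1.341e-07, 8.941e-08, 8.941e-08]  ψ = [3, 3, 4, 2, 2]  (obs o_4=3)
backtrack: best end state = 1; path = [3, 4, 2, 3, 1]

path = [3, 4, 2, 3, 1]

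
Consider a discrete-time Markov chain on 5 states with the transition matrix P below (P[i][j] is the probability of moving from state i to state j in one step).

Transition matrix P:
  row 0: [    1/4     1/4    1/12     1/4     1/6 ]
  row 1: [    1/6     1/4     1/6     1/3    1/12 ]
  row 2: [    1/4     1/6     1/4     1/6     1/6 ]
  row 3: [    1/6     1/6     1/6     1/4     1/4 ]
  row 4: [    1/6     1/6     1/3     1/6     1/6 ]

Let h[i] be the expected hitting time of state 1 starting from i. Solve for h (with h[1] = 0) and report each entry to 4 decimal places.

First-step conditioning: h[1] = 0; for i ≠ 1, h[i] = 1 + Σ_k P[i][k]·h[k].
  h[0] = 1 + 1/4·h[0] + 1/12·h[2] + 1/4·h[3] + 1/6·h[4]
  h[2] = 1 + 1/4·h[0] + 1/4·h[2] + 1/6·h[3] + 1/6·h[4]
  h[3] = 1 + 1/6·h[0] + 1/6·h[2] + 1/4·h[3] + 1/4·h[4]
  h[4] = 1 + 1/6·h[0] + 1/3·h[2] + 1/6·h[3] + 1/6·h[4]
Solving the 4×4 linear system over states ≠ 1 gives exactly h = [8790/1771, 0, 9582/1771, 60/11, 9648/1771] (h[1] = 0 is the target).

h = [4.9633, 0.0000, 5.4105, 5.4545, 5.4478]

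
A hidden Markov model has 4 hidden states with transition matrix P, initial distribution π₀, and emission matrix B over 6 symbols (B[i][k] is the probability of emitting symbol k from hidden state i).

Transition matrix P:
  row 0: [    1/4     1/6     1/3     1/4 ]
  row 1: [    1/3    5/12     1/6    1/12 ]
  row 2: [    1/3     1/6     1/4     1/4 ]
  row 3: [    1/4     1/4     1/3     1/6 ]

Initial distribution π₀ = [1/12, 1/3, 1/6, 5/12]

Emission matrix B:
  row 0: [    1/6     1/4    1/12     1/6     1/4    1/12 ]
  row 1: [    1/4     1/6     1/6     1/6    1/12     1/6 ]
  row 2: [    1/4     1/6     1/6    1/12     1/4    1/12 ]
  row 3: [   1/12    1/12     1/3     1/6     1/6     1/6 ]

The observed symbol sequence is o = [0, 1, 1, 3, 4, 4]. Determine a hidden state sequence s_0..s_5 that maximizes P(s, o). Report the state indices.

t=0: δ = [1.389e-02, 8.333e-02, 4.167e-02, 3.472e-02]  (obs o_0=0)
t=1: δ = [6.944e-03, 5.787e-03, 2.315e-03, 8.681e-04]  ψ = [1, 1, 1, 2]  (obs o_1=1)
t=2: δ = [4.823e-04, 4.019e-04, 3.858e-04, 1.447e-04]  ψ = [1, 1, 0, 0]  (obs o_2=1)
t=3: δ = [2.233e-05, 2.791e-05, 1.340e-05, 2.009e-05]  ψ = [1, 1, 0, 0]  (obs o_3=3)
t=4: δ = [2.326e-06, 9.690e-07, 1.861e-06, 9.303e-07]  ψ = [1, 1, 0, 0]  (obs o_4=4)
t=5: δ = [1.550e-07, 3.365e-08, 1.938e-07, 9.690e-08]  ψ = [2, 1, 0, 0]  (obs o_5=4)
backtrack: best end state = 2; path = [1, 1, 1, 1, 0, 2]

path = [1, 1, 1, 1, 0, 2]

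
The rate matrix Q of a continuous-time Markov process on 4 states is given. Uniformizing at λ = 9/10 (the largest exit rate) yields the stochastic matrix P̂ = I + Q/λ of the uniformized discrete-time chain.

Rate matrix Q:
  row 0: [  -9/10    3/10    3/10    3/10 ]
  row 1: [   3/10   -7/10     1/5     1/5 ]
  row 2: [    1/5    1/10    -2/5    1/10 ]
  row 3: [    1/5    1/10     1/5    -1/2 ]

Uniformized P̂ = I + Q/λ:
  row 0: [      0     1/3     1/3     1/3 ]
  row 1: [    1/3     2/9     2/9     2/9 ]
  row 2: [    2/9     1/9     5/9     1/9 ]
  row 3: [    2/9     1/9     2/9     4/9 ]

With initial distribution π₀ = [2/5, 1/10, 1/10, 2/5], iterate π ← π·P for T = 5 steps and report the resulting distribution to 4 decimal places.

t=0: π = [0.4000, 0.1000, 0.1000, 0.4000]
t=1: π = [0.1444, 0.2111, 0.3000, 0.3444]
t=2: π = [0.2136, 0.1667, 0.3383, 0.2815]
t=3: π = [0.1933, 0.1771, 0.3587, 0.2709]
t=4: π = [0.1989, 0.1737, 0.3633, 0.2640]
t=5: π = [0.1973, 0.1746, 0.3654, 0.2626]

π = [0.1973, 0.1746, 0.3654, 0.2626]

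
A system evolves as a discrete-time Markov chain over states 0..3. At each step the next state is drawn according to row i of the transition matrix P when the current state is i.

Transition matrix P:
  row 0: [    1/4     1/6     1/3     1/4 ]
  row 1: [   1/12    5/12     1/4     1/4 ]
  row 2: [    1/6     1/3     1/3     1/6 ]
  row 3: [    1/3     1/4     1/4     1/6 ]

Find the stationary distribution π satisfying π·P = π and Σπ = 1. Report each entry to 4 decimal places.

π = [0.1915, 0.3099, 0.2901, 0.2085]

Balance equations π_j = Σ_i π_i·P[i][j]:
  π_0 = 1/4·π_0 + 1/12·π_1 + 1/6·π_2 + 1/3·π_3
  π_1 = 1/6·π_0 + 5/12·π_1 + 1/3·π_2 + 1/4·π_3
  π_2 = 1/3·π_0 + 1/4·π_1 + 1/3·π_2 + 1/4·π_3
  normalize: π_0 + π_1 + π_2 + π_3 = 1
Solving the linear system gives exactly π = [68/355, 22/71, 103/355, 74/355].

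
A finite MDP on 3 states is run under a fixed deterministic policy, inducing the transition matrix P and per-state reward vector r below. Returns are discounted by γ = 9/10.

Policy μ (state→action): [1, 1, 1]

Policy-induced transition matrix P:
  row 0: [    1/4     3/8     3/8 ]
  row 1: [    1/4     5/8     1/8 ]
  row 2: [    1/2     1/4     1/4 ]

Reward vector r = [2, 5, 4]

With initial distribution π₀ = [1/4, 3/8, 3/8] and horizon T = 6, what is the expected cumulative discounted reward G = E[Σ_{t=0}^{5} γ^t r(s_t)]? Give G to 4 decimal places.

t=0: π = [0.2500, 0.3750, 0.3750], E[r] = 3.8750, γ^t·E[r] = 3.875000, running G = 3.875000
t=1: π = [0.3438, 0.4219, 0.2344], E[r] = 3.7344, γ^t·E[r] = 3.360938, running G = 7.235938
t=2: π = [0.3086, 0.4512, 0.2402], E[r] = 3.8340, γ^t·E[r] = 3.105527, running G = 10.341465
t=3: π = [0.3101, 0.4578, 0.2322], E[r] = 3.8376, γ^t·E[r] = 2.797644, running G = 13.139109
t=4: π = [0.3080, 0.4604, 0.2315], E[r] = 3.8443, γ^t·E[r] = 2.522265, running G = 15.661374
t=5: π = [0.3079, 0.4612, 0.2310], E[r] = 3.8454, γ^t·E[r] = 2.270667, running G = 17.932041

G = 17.9320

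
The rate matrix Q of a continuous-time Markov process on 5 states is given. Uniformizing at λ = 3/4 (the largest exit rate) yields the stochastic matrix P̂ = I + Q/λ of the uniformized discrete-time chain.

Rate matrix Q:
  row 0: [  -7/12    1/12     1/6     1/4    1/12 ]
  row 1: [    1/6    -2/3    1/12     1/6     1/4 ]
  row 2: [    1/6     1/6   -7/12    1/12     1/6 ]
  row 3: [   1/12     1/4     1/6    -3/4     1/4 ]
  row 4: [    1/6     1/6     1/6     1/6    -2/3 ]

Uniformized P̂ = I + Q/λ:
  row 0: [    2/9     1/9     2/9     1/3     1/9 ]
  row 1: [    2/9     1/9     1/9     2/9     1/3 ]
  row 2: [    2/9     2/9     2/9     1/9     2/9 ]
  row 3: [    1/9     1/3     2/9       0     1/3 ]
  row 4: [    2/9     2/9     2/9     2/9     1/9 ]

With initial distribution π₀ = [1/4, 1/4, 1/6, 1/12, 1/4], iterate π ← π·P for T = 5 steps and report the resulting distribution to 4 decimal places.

t=0: π = [0.2500, 0.2500, 0.1667, 0.0833, 0.2500]
t=1: π = [0.2130, 0.1759, 0.1944, 0.2130, 0.2037]
t=2: π = [0.1986, 0.2027, 0.2027, 0.1770, 0.2191]
t=3: π = [0.2026, 0.1973, 0.1997, 0.1824, 0.2180]
t=4: π = [0.2020, 0.1981, 0.2003, 0.1820, 0.2177]
t=5: π = [0.2020, 0.1980, 0.2002, 0.1820, 0.2178]

π = [0.2020, 0.1980, 0.2002, 0.1820, 0.2178]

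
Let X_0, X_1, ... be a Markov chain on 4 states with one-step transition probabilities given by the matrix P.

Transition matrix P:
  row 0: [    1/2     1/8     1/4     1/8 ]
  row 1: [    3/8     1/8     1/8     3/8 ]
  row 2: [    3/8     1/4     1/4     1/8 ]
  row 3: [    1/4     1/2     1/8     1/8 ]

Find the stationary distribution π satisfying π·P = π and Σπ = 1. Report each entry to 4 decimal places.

π = [0.4030, 0.2173, 0.2004, 0.1793]

Balance equations π_j = Σ_i π_i·P[i][j]:
  π_0 = 1/2·π_0 + 3/8·π_1 + 3/8·π_2 + 1/4·π_3
  π_1 = 1/8·π_0 + 1/8·π_1 + 1/4·π_2 + 1/2·π_3
  π_2 = 1/4·π_0 + 1/8·π_1 + 1/4·π_2 + 1/8·π_3
  normalize: π_0 + π_1 + π_2 + π_3 = 1
Solving the linear system gives exactly π = [191/474, 103/474, 95/474, 85/474].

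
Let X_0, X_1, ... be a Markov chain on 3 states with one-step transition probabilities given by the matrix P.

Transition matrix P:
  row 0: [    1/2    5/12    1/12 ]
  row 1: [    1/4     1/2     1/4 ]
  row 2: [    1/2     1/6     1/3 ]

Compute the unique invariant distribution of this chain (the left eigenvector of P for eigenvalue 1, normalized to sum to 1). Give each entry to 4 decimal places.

Balance equations π_j = Σ_i π_i·P[i][j]:
  π_0 = 1/2·π_0 + 1/4·π_1 + 1/2·π_2
  π_1 = 5/12·π_0 + 1/2·π_1 + 1/6·π_2
  normalize: π_0 + π_1 + π_2 = 1
Solving the linear system gives exactly π = [2/5, 2/5, 1/5].

π = [0.4000, 0.4000, 0.2000]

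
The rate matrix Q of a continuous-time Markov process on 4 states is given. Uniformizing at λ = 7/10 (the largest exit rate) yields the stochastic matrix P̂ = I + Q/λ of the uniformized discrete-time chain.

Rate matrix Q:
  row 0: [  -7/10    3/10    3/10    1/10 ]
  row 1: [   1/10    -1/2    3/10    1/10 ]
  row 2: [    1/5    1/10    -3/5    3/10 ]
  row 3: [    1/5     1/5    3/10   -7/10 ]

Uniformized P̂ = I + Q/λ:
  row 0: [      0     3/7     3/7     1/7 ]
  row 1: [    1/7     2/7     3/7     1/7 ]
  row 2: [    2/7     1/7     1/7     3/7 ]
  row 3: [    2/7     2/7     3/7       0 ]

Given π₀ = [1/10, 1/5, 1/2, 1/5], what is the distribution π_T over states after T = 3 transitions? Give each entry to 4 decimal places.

π = [0.1924, 0.2630, 0.3294, 0.2152]

t=0: π = [0.1000, 0.2000, 0.5000, 0.2000]
t=1: π = [0.2286, 0.2286, 0.2857, 0.2571]
t=2: π = [0.1878, 0.2776, 0.3469, 0.1878]
t=3: π = [0.1924, 0.2630, 0.3294, 0.2152]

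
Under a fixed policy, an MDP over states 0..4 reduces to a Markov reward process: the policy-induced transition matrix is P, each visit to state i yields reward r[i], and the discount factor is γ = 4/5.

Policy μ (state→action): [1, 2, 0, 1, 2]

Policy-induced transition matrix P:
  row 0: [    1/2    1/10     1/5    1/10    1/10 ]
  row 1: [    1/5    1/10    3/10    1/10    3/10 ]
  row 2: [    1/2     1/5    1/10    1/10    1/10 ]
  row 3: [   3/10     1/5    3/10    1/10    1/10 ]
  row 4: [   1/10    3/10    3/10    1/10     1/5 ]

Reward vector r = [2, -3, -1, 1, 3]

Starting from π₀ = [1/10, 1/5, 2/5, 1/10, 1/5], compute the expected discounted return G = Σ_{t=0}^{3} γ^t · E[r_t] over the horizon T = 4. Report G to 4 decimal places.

G = 0.9408

t=0: π = [0.1000, 0.2000, 0.4000, 0.1000, 0.2000], E[r] = -0.1000, γ^t·E[r] = -0.100000, running G = -0.100000
t=1: π = [0.3400, 0.1900, 0.2100, 0.1000, 0.1600], E[r] = 0.4800, γ^t·E[r] = 0.384000, running G = 0.284000
t=2: π = [0.3590, 0.1630, 0.2240, 0.1000, 0.1540], E[r] = 0.5670, γ^t·E[r] = 0.362880, running G = 0.646880
t=3: π = [0.3695, 0.1632, 0.2193, 0.1000, 0.1480], E[r] = 0.5741, γ^t·E[r] = 0.293939, running G = 0.940819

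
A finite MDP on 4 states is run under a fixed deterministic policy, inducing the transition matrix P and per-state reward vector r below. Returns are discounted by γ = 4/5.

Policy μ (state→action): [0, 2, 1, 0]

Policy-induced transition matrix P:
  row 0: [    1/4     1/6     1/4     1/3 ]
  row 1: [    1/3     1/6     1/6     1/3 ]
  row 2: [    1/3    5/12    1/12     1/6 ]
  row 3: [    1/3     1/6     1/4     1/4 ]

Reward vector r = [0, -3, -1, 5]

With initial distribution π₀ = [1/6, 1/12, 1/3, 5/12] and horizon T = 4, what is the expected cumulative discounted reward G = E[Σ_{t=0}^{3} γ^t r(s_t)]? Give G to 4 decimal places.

t=0: π = [0.1667, 0.0833, 0.3333, 0.4167], E[r] = 1.5000, γ^t·E[r] = 1.500000, running G = 1.500000
t=1: π = [0.3194, 0.2500, 0.1875, 0.2431], E[r] = 0.2778, γ^t·E[r] = 0.222222, running G = 1.722222
t=2: π = [0.3067, 0.2135, 0.1979, 0.2818], E[r] = 0.5706, γ^t·E[r] = 0.365185, running G = 2.087407
t=3: π = [0.3078, 0.2161, 0.1992, 0.2769], E[r] = 0.5367, γ^t·E[r] = 0.274765, running G = 2.362173

G = 2.3622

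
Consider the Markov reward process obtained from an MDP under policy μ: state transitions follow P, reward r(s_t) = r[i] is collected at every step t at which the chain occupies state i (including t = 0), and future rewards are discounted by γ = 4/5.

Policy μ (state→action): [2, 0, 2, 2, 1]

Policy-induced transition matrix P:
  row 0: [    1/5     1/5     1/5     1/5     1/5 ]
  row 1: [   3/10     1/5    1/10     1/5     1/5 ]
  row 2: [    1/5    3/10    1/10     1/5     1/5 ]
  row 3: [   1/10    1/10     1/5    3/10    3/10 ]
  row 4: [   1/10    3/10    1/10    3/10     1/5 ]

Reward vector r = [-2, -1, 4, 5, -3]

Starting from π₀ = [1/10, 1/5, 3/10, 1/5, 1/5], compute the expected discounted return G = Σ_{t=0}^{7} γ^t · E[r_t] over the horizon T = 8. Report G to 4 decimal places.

G = 2.9165

t=0: π = [0.1000, 0.2000, 0.3000, 0.2000, 0.2000], E[r] = 1.2000, γ^t·E[r] = 1.200000, running G = 1.200000
t=1: π = [0.1800, 0.2300, 0.1300, 0.2400, 0.2200], E[r] = 0.4700, γ^t·E[r] = 0.376000, running G = 1.576000
t=2: π = [0.1770, 0.2110, 0.1420, 0.2460, 0.2240], E[r] = 0.5610, γ^t·E[r] = 0.359040, running G = 1.935040
t=3: π = [0.1741, 0.2120, 0.1423, 0.2470, 0.2246], E[r] = 0.5702, γ^t·E[r] = 0.291942, running G = 2.226982
t=4: π = [0.1740, 0.2120, 0.1421, 0.2472, 0.2247], E[r] = 0.5701, γ^t·E[r] = 0.233501, running G = 2.460483
t=5: π = [0.1740, 0.2120, 0.1421, 0.2472, 0.2247], E[r] = 0.5703, γ^t·E[r] = 0.186866, running G = 2.647349
t=6: π = [0.1740, 0.2120, 0.1421, 0.2472, 0.2247], E[r] = 0.5703, γ^t·E[r] = 0.149500, running G = 2.796849
t=7: π = [0.1740, 0.2120, 0.1421, 0.2472, 0.2247], E[r] = 0.5703, γ^t·E[r] = 0.119601, running G = 2.916450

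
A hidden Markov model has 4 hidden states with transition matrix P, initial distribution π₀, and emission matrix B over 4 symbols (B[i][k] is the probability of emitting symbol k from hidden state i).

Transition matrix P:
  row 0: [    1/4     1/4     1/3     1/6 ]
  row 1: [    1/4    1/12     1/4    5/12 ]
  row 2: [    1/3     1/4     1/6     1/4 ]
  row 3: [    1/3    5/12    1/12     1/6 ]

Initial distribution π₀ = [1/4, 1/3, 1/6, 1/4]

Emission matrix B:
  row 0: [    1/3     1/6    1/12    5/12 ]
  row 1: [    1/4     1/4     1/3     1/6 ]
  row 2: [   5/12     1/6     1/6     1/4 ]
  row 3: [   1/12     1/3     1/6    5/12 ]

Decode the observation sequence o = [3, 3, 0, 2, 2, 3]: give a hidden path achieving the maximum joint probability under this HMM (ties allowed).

t=0: δ = [1.042e-01, 5.556e-02, 4.167e-02, 1.042e-01]  (obs o_0=3)
t=1: δ = [1.447e-02, 7.234e-03, 8.681e-03, 9.645e-03]  ψ = [3, 3, 0, 1]  (obs o_1=3)
t=2: δ = [1.206e-03, 1.005e-03, 2.009e-03, 2.512e-04]  ψ = [0, 3, 0, 1]  (obs o_2=0)
t=3: δ = [5.582e-05, 1.674e-04, 6.698e-05, 8.372e-05]  ψ = [2, 2, 0, 2]  (obs o_3=2)
t=4: δ = [3.489e-06, 1.163e-05, 6.977e-06, 1.163e-05]  ψ = [1, 3, 1, 1]  (obs o_4=2)
t=5: δ = [1.615e-06, 8.075e-07, 7.268e-07, 2.019e-06]  ψ = [3, 3, 1, 1]  (obs o_5=3)
backtrack: best end state = 3; path = [3, 0, 2, 3, 1, 3]

path = [3, 0, 2, 3, 1, 3]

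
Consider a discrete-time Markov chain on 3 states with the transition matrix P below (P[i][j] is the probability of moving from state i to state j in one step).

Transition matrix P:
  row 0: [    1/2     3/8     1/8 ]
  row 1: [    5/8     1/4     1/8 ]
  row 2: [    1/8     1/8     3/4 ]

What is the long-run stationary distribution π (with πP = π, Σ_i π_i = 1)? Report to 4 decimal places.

Balance equations π_j = Σ_i π_i·P[i][j]:
  π_0 = 1/2·π_0 + 5/8·π_1 + 1/8·π_2
  π_1 = 3/8·π_0 + 1/4·π_1 + 1/8·π_2
  normalize: π_0 + π_1 + π_2 = 1
Solving the linear system gives exactly π = [11/27, 7/27, 1/3].

π = [0.4074, 0.2593, 0.3333]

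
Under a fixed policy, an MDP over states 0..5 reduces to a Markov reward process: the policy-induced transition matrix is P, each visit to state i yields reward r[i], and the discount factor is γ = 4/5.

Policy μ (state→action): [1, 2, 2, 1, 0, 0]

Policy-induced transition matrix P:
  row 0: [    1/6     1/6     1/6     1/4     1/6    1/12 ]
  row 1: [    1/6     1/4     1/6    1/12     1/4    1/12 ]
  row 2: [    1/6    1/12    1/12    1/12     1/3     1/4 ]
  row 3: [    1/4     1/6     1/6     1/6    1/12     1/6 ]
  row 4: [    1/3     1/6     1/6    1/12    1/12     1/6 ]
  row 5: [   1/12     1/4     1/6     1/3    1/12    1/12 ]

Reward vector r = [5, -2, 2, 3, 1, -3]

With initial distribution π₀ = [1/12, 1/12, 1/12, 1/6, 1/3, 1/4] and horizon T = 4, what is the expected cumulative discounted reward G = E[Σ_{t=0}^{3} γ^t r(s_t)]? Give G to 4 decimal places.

t=0: π = [0.0833, 0.0833, 0.0833, 0.1667, 0.3333, 0.2500], E[r] = 0.5000, γ^t·E[r] = 0.500000, running G = 0.500000
t=1: π = [0.2153, 0.1875, 0.1597, 0.1736, 0.1250, 0.1389], E[r] = 1.2500, γ^t·E[r] = 1.000000, running G = 1.500000
t=2: π = [0.1904, 0.1806, 0.1534, 0.1684, 0.1725, 0.1348], E[r] = 1.1707, γ^t·E[r] = 0.749259, running G = 2.249259
t=3: π = [0.1982, 0.1802, 0.1539, 0.1628, 0.1676, 0.1373], E[r] = 1.1826, γ^t·E[r] = 0.605506, running G = 2.854765

G = 2.8548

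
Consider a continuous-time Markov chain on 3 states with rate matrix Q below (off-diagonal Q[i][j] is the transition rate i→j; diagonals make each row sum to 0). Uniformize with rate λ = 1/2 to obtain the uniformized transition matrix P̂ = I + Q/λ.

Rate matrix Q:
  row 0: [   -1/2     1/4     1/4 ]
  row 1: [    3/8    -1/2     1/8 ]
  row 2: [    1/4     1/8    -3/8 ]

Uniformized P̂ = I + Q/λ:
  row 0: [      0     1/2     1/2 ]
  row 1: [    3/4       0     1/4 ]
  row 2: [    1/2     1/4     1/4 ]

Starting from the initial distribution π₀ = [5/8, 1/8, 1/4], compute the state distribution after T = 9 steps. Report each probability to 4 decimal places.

t=0: π = [0.6250, 0.1250, 0.2500]
t=1: π = [0.2188, 0.3750, 0.4063]
t=2: π = [0.4844, 0.2109, 0.3047]
t=3: π = [0.3105, 0.3184, 0.3711]
t=4: π = [0.4243, 0.2480, 0.3276]
t=5: π = [0.3499, 0.2941, 0.3561]
t=6: π = [0.3986, 0.2639, 0.3375]
t=7: π = [0.3667, 0.2837, 0.3496]
t=8: π = [0.3876, 0.2708, 0.3417]
t=9: π = [0.3739, 0.2792, 0.3469]

π = [0.3739, 0.2792, 0.3469]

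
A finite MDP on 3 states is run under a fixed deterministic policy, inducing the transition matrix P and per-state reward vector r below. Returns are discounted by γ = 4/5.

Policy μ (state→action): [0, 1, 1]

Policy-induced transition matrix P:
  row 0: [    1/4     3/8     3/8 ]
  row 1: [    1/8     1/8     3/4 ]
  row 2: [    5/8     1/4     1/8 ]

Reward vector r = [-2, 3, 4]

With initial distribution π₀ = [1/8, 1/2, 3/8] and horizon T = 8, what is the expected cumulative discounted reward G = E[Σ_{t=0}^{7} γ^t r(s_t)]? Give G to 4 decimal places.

t=0: π = [0.1250, 0.5000, 0.3750], E[r] = 2.7500, γ^t·E[r] = 2.750000, running G = 2.750000
t=1: π = [0.3281, 0.2031, 0.4688], E[r] = 1.8281, γ^t·E[r] = 1.462500, running G = 4.212500
t=2: π = [0.4004, 0.2656, 0.3340], E[r] = 1.3320, γ^t·E[r] = 0.852500, running G = 5.065000
t=3: π = [0.3420, 0.2668, 0.3911], E[r] = 1.6809, γ^t·E[r] = 0.860625, running G = 5.925625
t=4: π = [0.3633, 0.2594, 0.3773], E[r] = 1.5607, γ^t·E[r] = 0.639275, running G = 6.564900
t=5: π = [0.3591, 0.2630, 0.3780], E[r] = 1.5827, γ^t·E[r] = 0.518606, running G = 7.083506
t=6: π = [0.3589, 0.2620, 0.3791], E[r] = 1.5848, γ^t·E[r] = 0.415456, running G = 7.498963
t=7: π = [0.3594, 0.2621, 0.3785], E[r] = 1.5814, γ^t·E[r] = 0.331633, running G = 7.830596

G = 7.8306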